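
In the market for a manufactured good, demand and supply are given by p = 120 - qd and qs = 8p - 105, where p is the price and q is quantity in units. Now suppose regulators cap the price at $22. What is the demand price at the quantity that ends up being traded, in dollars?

49

Rearranging demand gives qd = 120 - p. Without the control the market clears where 120 - p = 8p - 105, i.e. p* = 25 and q* = 95.
The ceiling of 22 is below the equilibrium price 25, so it binds.
At p = 22: qd = 120 - 22 = 98 and qs = 8·22 - 105 = 71.
Only 71 units reach the market. On the demand curve, the marginal buyer's willingness to pay at q = 71 is (120 - 71) = 49.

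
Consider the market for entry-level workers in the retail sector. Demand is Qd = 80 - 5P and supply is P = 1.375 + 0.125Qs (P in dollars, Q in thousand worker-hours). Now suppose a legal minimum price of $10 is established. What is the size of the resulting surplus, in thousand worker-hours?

Rearranging supply gives Qs = 8P - 11. Equilibrium: 80 - 5P = 8P - 11, so 91 = 13P and P* = 7, Q* = 45.
Since 10 > 7, the floor is binding.
At P = 10: Qd = 80 - 5·10 = 30 and Qs = 8·10 - 11 = 69.
Surplus = Qs - Qd = 69 - 30 = 39.

39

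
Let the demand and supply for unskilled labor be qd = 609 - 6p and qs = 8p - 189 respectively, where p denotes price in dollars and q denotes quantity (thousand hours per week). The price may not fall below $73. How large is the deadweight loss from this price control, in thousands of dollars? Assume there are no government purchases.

1344

Equilibrium: 609 - 6p = 8p - 189, so 798 = 14p and p* = 57, q* = 267.
Since 73 > 57, the floor is binding.
At p = 73: qd = 609 - 6·73 = 171 and qs = 8·73 - 189 = 395.
Quantity traded falls to 171. At q = 171 the demand price is (609 - 171)/6 = 73 and the supply price is (189 + 171)/8 = 45.
Deadweight loss = ½ · (73 - 45) · (267 - 171) = ½ · 28 · 96 = 1344.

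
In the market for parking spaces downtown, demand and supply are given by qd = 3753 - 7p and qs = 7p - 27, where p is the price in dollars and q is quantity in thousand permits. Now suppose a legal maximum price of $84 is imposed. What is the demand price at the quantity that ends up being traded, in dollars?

456

Setting quantity demanded equal to quantity supplied, 3753 - 7p = 7p - 27, gives p* = 270 and q* = 1863.
The ceiling of 84 is below the equilibrium price 270, so it binds.
At p = 84: qd = 3753 - 7·84 = 3165 and qs = 7·84 - 27 = 561.
Only 561 units reach the market. On the demand curve, the marginal buyer's willingness to pay at q = 561 is (3753 - 561)/7 = 456.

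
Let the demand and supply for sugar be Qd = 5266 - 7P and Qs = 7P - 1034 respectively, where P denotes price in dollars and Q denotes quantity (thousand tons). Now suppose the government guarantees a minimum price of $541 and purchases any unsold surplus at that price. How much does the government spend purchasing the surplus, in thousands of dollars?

Setting quantity demanded equal to quantity supplied, 5266 - 7P = 7P - 1034, gives P* = 450 and Q* = 2116.
The floor of 541 is above the equilibrium price 450, so it binds.
At P = 541: Qd = 5266 - 7·541 = 1479 and Qs = 7·541 - 1034 = 2753.
Surplus = Qs - Qd = 1274.
Government expenditure = surplus × support price = 1274 × 541 = 689234.

689234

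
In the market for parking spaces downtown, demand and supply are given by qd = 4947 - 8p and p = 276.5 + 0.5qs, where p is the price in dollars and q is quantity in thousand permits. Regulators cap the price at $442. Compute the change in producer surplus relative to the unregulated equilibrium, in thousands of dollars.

Rearranging supply gives qs = 2p - 553. Setting quantity demanded equal to quantity supplied, 4947 - 8p = 2p - 553, gives p* = 550 and q* = 547.
The ceiling of 442 is below the equilibrium price 550, so it binds.
At p = 442: qd = 4947 - 8·442 = 1411 and qs = 2·442 - 553 = 331.
Producer surplus without the control is ½ · (550 - 276.5) · 547 = 74802.25.
With the ceiling, producers sell 331 units at 442, so PS = ½ · (442 - 276.5) · 331 = 27390.25.
Change in producer surplus = 27390.25 - 74802.25 = -47412.

-47412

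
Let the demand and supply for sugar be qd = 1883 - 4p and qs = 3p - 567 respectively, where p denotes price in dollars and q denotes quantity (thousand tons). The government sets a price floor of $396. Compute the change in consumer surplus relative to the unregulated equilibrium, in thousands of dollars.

Equilibrium: 1883 - 4p = 3p - 567, so 2450 = 7p and p* = 350, q* = 483.
Because the floor (396) lies above the market-clearing price, it is binding.
At p = 396: qd = 1883 - 4·396 = 299 and qs = 3·396 - 567 = 621.
Consumer surplus without the control is ½ · (470.75 - 350) · 483 = 29161.125.
With the floor, consumers buy 299 units at 396, so CS = ½ · (470.75 - 396) · 299 = 11175.125.
Change in consumer surplus = 11175.125 - 29161.125 = -17986.

-17986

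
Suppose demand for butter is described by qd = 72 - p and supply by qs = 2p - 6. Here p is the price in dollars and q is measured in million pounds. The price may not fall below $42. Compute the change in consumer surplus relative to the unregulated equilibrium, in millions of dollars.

Setting quantity demanded equal to quantity supplied, 72 - p = 2p - 6, gives p* = 26 and q* = 46.
Since 42 > 26, the floor is binding.
At p = 42: qd = 72 - 42 = 30 and qs = 2·42 - 6 = 78.
Consumer surplus without the control is ½ · (72 - 26) · 46 = 1058.
With the floor, consumers buy 30 units at 42, so CS = ½ · (72 - 42) · 30 = 450.
Change in consumer surplus = 450 - 1058 = -608.

-608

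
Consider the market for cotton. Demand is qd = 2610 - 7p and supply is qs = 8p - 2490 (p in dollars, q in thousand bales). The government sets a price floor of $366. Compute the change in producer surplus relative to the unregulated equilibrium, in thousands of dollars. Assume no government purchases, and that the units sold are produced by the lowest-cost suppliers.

-822.25

In a free market, 2610 - 7p = 8p - 2490 gives the equilibrium p* = 340, q* = 230.
Because the floor (366) lies above the market-clearing price, it is binding.
At p = 366: qd = 2610 - 7·366 = 48 and qs = 8·366 - 2490 = 438.
Producer surplus without the control is ½ · (340 - 311.25) · 230 = 3306.25.
With the floor, 48 units are sold at 366. The supply price at q = 48 is 317.25, so PS = ½ · [(366 - 311.25) + (366 - 317.25)] · 48 = 2484.
Change in producer surplus = 2484 - 3306.25 = -822.25.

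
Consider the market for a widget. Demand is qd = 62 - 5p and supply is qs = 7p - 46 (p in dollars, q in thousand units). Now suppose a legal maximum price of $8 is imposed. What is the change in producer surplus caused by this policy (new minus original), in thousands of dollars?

In a free market, 62 - 5p = 7p - 46 gives the equilibrium p* = 9, q* = 17.
Because the ceiling (8) lies below the market-clearing price, it is binding.
At p = 8: qd = 62 - 5·8 = 22 and qs = 7·8 - 46 = 10.
Producer surplus without the control is ½ · (9 - 46/7) · 17 = 289/14.
With the ceiling, producers sell 10 units at 8, so PS = ½ · (8 - 46/7) · 10 = 50/7.
Change in producer surplus = 50/7 - 289/14 = -13.5.

-13.5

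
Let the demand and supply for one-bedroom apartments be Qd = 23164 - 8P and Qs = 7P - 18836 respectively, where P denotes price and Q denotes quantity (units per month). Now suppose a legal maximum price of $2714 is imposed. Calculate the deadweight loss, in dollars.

48536.25

Setting quantity demanded equal to quantity supplied, 23164 - 8P = 7P - 18836, gives P* = 2800 and Q* = 764.
The ceiling of 2714 is below the equilibrium price 2800, so it binds.
At P = 2714: Qd = 23164 - 8·2714 = 1452 and Qs = 7·2714 - 18836 = 162.
Quantity traded falls to 162. At Q = 162 the demand price is (23164 - 162)/8 = 2875.25 and the supply price is (18836 + 162)/7 = 2714.
Deadweight loss = ½ · (2875.25 - 2714) · (764 - 162) = ½ · 161.25 · 602 = 48536.25.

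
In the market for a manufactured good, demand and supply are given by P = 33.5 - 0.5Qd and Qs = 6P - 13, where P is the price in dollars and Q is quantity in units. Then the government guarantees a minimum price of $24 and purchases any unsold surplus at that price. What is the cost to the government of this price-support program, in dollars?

Rearranging demand gives Qd = 67 - 2P. In a free market, 67 - 2P = 6P - 13 gives the equilibrium P* = 10, Q* = 47.
The floor of 24 is above the equilibrium price 10, so it binds.
At P = 24: Qd = 67 - 2·24 = 19 and Qs = 6·24 - 13 = 131.
Surplus = Qs - Qd = 112.
Government expenditure = surplus × support price = 112 × 24 = 2688.

2688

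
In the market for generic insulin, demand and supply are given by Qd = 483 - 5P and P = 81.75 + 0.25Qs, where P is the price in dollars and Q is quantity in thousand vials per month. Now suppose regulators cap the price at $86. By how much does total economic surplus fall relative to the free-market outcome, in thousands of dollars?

57.6

Rearranging supply gives Qs = 4P - 327. Equilibrium: 483 - 5P = 4P - 327, so 810 = 9P and P* = 90, Q* = 33.
Since 86 < 90, the ceiling is binding.
At P = 86: Qd = 483 - 5·86 = 53 and Qs = 4·86 - 327 = 17.
Quantity traded falls to 17. At Q = 17 the demand price is (483 - 17)/5 = 93.2 and the supply price is (327 + 17)/4 = 86.
Deadweight loss = ½ · (93.2 - 86) · (33 - 17) = ½ · 7.2 · 16 = 57.6.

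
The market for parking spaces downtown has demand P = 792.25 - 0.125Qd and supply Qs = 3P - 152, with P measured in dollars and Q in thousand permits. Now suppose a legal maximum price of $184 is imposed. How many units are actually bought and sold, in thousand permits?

Rearranging demand gives Qd = 6338 - 8P. In a free market, 6338 - 8P = 3P - 152 gives the equilibrium P* = 590, Q* = 1618.
The ceiling of 184 is below the equilibrium price 590, so it binds.
At P = 184: Qd = 6338 - 8·184 = 4866 and Qs = 3·184 - 152 = 400.
The quantity actually transacted is the short side, supply: 400.

400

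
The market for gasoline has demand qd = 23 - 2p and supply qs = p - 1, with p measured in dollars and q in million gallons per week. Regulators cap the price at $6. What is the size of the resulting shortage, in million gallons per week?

Setting quantity demanded equal to quantity supplied, 23 - 2p = p - 1, gives p* = 8 and q* = 7.
Because the ceiling (6) lies below the market-clearing price, it is binding.
At p = 6: qd = 23 - 2·6 = 11 and qs = 6 - 1 = 5.
Shortage = qd - qs = 11 - 5 = 6.

6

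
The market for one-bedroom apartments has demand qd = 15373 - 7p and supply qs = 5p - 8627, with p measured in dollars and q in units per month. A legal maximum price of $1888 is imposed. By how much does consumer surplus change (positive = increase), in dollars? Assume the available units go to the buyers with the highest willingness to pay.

68656

Setting quantity demanded equal to quantity supplied, 15373 - 7p = 5p - 8627, gives p* = 2000 and q* = 1373.
The ceiling of 1888 is below the equilibrium price 2000, so it binds.
At p = 1888: qd = 15373 - 7·1888 = 2157 and qs = 5·1888 - 8627 = 813.
Consumer surplus without the control is ½ · (15373/7 - 2000) · 1373 = 1885129/14.
With the ceiling, 813 units are sold at 1888 (assume they go to the highest-value buyers). The demand price at q = 813 is 2080, so CS = ½ · [(15373/7 - 1888) + (2080 - 1888)] · 813 = 2846313/14.
Change in consumer surplus = 2846313/14 - 1885129/14 = 68656.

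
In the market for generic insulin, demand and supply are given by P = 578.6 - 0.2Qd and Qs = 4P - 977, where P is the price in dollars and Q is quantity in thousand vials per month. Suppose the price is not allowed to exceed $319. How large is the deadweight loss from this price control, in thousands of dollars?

Rearranging demand gives Qd = 2893 - 5P. In a free market, 2893 - 5P = 4P - 977 gives the equilibrium P* = 430, Q* = 743.
Because the ceiling (319) lies below the market-clearing price, it is binding.
At P = 319: Qd = 2893 - 5·319 = 1298 and Qs = 4·319 - 977 = 299.
Quantity traded falls to 299. At Q = 299 the demand price is (2893 - 299)/5 = 518.8 and the supply price is (977 + 299)/4 = 319.
Deadweight loss = ½ · (518.8 - 319) · (743 - 299) = ½ · 199.8 · 444 = 44355.6.

44355.6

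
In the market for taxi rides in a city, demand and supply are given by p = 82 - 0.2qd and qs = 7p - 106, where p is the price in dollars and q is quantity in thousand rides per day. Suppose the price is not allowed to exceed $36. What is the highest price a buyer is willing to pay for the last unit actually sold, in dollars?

52.8

Rearranging demand gives qd = 410 - 5p. Setting quantity demanded equal to quantity supplied, 410 - 5p = 7p - 106, gives p* = 43 and q* = 195.
Because the ceiling (36) lies below the market-clearing price, it is binding.
At p = 36: qd = 410 - 5·36 = 230 and qs = 7·36 - 106 = 146.
Only 146 units reach the market. On the demand curve, the marginal buyer's willingness to pay at q = 146 is (410 - 146)/5 = 52.8.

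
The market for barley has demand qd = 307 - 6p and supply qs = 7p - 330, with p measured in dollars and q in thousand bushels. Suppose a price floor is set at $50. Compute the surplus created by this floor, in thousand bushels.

In a free market, 307 - 6p = 7p - 330 gives the equilibrium p* = 49, q* = 13.
Since 50 > 49, the floor is binding.
At p = 50: qd = 307 - 6·50 = 7 and qs = 7·50 - 330 = 20.
Surplus = qs - qd = 20 - 7 = 13.

13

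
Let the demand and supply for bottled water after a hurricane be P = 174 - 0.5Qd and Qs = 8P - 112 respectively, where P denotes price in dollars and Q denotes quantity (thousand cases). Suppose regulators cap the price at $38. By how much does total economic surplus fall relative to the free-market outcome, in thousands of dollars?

Rearranging demand gives Qd = 348 - 2P. Setting quantity demanded equal to quantity supplied, 348 - 2P = 8P - 112, gives P* = 46 and Q* = 256.
Since 38 < 46, the ceiling is binding.
At P = 38: Qd = 348 - 2·38 = 272 and Qs = 8·38 - 112 = 192.
Quantity traded falls to 192. At Q = 192 the demand price is (348 - 192)/2 = 78 and the supply price is (112 + 192)/8 = 38.
Deadweight loss = ½ · (78 - 38) · (256 - 192) = ½ · 40 · 64 = 1280.

1280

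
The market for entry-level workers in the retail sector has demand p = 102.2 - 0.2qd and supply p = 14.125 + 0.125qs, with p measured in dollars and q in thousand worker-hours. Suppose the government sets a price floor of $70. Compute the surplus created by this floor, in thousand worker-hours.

Rearranging demand gives qd = 511 - 5p; rearranging supply gives qs = 8p - 113. Equilibrium: 511 - 5p = 8p - 113, so 624 = 13p and p* = 48, q* = 271.
Since 70 > 48, the floor is binding.
At p = 70: qd = 511 - 5·70 = 161 and qs = 8·70 - 113 = 447.
Surplus = qs - qd = 447 - 161 = 286.

286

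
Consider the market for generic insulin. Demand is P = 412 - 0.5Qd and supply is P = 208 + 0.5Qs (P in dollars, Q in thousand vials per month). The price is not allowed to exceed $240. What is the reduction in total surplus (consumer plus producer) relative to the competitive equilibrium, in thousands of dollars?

Rearranging demand gives Qd = 824 - 2P; rearranging supply gives Qs = 2P - 416. In a free market, 824 - 2P = 2P - 416 gives the equilibrium P* = 310, Q* = 204.
The ceiling of 240 is below the equilibrium price 310, so it binds.
At P = 240: Qd = 824 - 2·240 = 344 and Qs = 2·240 - 416 = 64.
Quantity traded falls to 64. At Q = 64 the demand price is (824 - 64)/2 = 380 and the supply price is (416 + 64)/2 = 240.
Deadweight loss = ½ · (380 - 240) · (204 - 64) = ½ · 140 · 140 = 9800.

9800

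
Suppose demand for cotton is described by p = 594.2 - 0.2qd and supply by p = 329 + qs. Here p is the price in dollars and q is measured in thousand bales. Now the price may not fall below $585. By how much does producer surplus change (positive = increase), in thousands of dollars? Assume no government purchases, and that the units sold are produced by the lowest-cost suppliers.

-13702.5

Rearranging demand gives qd = 2971 - 5p; rearranging supply gives qs = p - 329. Without the control the market clears where 2971 - 5p = p - 329, i.e. p* = 550 and q* = 221.
The floor of 585 is above the equilibrium price 550, so it binds.
At p = 585: qd = 2971 - 5·585 = 46 and qs = 585 - 329 = 256.
Producer surplus without the control is ½ · (550 - 329) · 221 = 24420.5.
With the floor, 46 units are sold at 585. The supply price at q = 46 is 375, so PS = ½ · [(585 - 329) + (585 - 375)] · 46 = 10718.
Change in producer surplus = 10718 - 24420.5 = -13702.5.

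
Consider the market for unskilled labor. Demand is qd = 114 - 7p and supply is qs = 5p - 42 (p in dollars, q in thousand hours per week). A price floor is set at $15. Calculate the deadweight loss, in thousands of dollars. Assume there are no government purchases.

Setting quantity demanded equal to quantity supplied, 114 - 7p = 5p - 42, gives p* = 13 and q* = 23.
The floor of 15 is above the equilibrium price 13, so it binds.
At p = 15: qd = 114 - 7·15 = 9 and qs = 5·15 - 42 = 33.
Quantity traded falls to 9. At q = 9 the demand price is (114 - 9)/7 = 15 and the supply price is (42 + 9)/5 = 10.2.
Deadweight loss = ½ · (15 - 10.2) · (23 - 9) = ½ · 4.8 · 14 = 33.6.

33.6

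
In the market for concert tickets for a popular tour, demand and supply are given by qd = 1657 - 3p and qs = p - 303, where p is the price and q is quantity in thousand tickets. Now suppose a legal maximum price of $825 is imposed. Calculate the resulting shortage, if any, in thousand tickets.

Setting quantity demanded equal to quantity supplied, 1657 - 3p = p - 303, gives p* = 490 and q* = 187.
The ceiling of 825 is above the equilibrium price 490, so it is not binding; the market clears at p* = 490, q* = 187.
Since the control does not bind, there is no shortage.

0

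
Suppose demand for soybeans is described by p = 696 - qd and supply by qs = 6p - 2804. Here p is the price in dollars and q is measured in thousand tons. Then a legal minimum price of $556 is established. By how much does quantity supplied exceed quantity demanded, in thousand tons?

392

Rearranging demand gives qd = 696 - p. Setting quantity demanded equal to quantity supplied, 696 - p = 6p - 2804, gives p* = 500 and q* = 196.
The floor of 556 is above the equilibrium price 500, so it binds.
At p = 556: qd = 696 - 556 = 140 and qs = 6·556 - 2804 = 532.
Surplus = qs - qd = 532 - 140 = 392.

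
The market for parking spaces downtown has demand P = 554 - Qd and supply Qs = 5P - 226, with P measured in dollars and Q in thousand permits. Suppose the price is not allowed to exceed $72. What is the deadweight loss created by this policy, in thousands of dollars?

50460

Rearranging demand gives Qd = 554 - P. In a free market, 554 - P = 5P - 226 gives the equilibrium P* = 130, Q* = 424.
Since 72 < 130, the ceiling is binding.
At P = 72: Qd = 554 - 72 = 482 and Qs = 5·72 - 226 = 134.
Quantity traded falls to 134. At Q = 134 the demand price is 554 - 134 = 420 and the supply price is (226 + 134)/5 = 72.
Deadweight loss = ½ · (420 - 72) · (424 - 134) = ½ · 348 · 290 = 50460.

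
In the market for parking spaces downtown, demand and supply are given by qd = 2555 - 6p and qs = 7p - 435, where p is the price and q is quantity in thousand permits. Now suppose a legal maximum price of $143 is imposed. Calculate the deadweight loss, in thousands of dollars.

57398.25

In a free market, 2555 - 6p = 7p - 435 gives the equilibrium p* = 230, q* = 1175.
Since 143 < 230, the ceiling is binding.
At p = 143: qd = 2555 - 6·143 = 1697 and qs = 7·143 - 435 = 566.
Quantity traded falls to 566. At q = 566 the demand price is (2555 - 566)/6 = 331.5 and the supply price is (435 + 566)/7 = 143.
Deadweight loss = ½ · (331.5 - 143) · (1175 - 566) = ½ · 188.5 · 609 = 57398.25.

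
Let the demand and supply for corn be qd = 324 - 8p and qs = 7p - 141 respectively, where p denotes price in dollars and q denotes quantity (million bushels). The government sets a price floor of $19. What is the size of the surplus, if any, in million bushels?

In a free market, 324 - 8p = 7p - 141 gives the equilibrium p* = 31, q* = 76.
The floor of 19 is below the equilibrium price 31, so it is not binding; the market clears at p* = 31, q* = 76.
Since the control does not bind, there is no surplus.

0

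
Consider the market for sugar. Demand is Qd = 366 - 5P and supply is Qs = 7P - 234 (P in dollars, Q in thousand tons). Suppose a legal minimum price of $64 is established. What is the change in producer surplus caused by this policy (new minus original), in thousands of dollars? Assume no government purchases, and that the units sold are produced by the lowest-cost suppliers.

Equilibrium: 366 - 5P = 7P - 234, so 600 = 12P and P* = 50, Q* = 116.
Since 64 > 50, the floor is binding.
At P = 64: Qd = 366 - 5·64 = 46 and Qs = 7·64 - 234 = 214.
Producer surplus without the control is ½ · (50 - 234/7) · 116 = 6728/7.
With the floor, 46 units are sold at 64. The supply price at Q = 46 is 40, so PS = ½ · [(64 - 234/7) + (64 - 40)] · 46 = 8786/7.
Change in producer surplus = 8786/7 - 6728/7 = 294.

294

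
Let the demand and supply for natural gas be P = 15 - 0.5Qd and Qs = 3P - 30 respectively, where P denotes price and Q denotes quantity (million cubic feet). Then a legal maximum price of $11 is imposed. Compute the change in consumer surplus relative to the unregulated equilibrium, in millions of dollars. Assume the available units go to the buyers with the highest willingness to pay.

0.75

Rearranging demand gives Qd = 30 - 2P. Equilibrium: 30 - 2P = 3P - 30, so 60 = 5P and P* = 12, Q* = 6.
Since 11 < 12, the ceiling is binding.
At P = 11: Qd = 30 - 2·11 = 8 and Qs = 3·11 - 30 = 3.
Consumer surplus without the control is ½ · (15 - 12) · 6 = 9.
With the ceiling, 3 units are sold at 11 (assume they go to the highest-value buyers). The demand price at Q = 3 is 13.5, so CS = ½ · [(15 - 11) + (13.5 - 11)] · 3 = 9.75.
Change in consumer surplus = 9.75 - 9 = 0.75.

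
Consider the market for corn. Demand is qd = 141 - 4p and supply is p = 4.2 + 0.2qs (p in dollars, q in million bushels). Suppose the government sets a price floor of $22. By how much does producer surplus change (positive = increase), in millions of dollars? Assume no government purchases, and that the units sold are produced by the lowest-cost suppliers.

Rearranging supply gives qs = 5p - 21. Equilibrium: 141 - 4p = 5p - 21, so 162 = 9p and p* = 18, q* = 69.
The floor of 22 is above the equilibrium price 18, so it binds.
At p = 22: qd = 141 - 4·22 = 53 and qs = 5·22 - 21 = 89.
Producer surplus without the control is ½ · (18 - 4.2) · 69 = 476.1.
With the floor, 53 units are sold at 22. The supply price at q = 53 is 14.8, so PS = ½ · [(22 - 4.2) + (22 - 14.8)] · 53 = 662.5.
Change in producer surplus = 662.5 - 476.1 = 186.4.

186.4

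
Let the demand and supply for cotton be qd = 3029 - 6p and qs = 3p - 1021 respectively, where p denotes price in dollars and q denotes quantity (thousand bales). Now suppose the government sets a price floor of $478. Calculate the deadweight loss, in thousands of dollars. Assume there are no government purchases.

Setting quantity demanded equal to quantity supplied, 3029 - 6p = 3p - 1021, gives p* = 450 and q* = 329.
Because the floor (478) lies above the market-clearing price, it is binding.
At p = 478: qd = 3029 - 6·478 = 161 and qs = 3·478 - 1021 = 413.
Quantity traded falls to 161. At q = 161 the demand price is (3029 - 161)/6 = 478 and the supply price is (1021 + 161)/3 = 394.
Deadweight loss = ½ · (478 - 394) · (329 - 161) = ½ · 84 · 168 = 7056.

7056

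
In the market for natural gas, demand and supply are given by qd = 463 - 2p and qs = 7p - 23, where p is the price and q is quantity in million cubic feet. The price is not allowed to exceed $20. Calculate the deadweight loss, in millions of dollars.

In a free market, 463 - 2p = 7p - 23 gives the equilibrium p* = 54, q* = 355.
Because the ceiling (20) lies below the market-clearing price, it is binding.
At p = 20: qd = 463 - 2·20 = 423 and qs = 7·20 - 23 = 117.
Quantity traded falls to 117. At q = 117 the demand price is (463 - 117)/2 = 173 and the supply price is (23 + 117)/7 = 20.
Deadweight loss = ½ · (173 - 20) · (355 - 117) = ½ · 153 · 238 = 18207.

18207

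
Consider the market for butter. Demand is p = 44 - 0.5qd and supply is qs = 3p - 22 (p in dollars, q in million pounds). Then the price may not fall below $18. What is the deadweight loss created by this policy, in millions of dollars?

0

Rearranging demand gives qd = 88 - 2p. In a free market, 88 - 2p = 3p - 22 gives the equilibrium p* = 22, q* = 44.
The floor of 18 is below the equilibrium price 22, so it is not binding; the market clears at p* = 22, q* = 44.
Since the control does not bind, no trades are prevented and deadweight loss is zero.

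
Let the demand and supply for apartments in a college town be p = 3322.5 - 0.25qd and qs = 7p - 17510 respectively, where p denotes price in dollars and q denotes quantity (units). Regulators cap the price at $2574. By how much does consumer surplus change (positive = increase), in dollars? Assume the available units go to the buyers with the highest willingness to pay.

-198032.5

Rearranging demand gives qd = 13290 - 4p. Equilibrium: 13290 - 4p = 7p - 17510, so 30800 = 11p and p* = 2800, q* = 2090.
Since 2574 < 2800, the ceiling is binding.
At p = 2574: qd = 13290 - 4·2574 = 2994 and qs = 7·2574 - 17510 = 508.
Consumer surplus without the control is ½ · (3322.5 - 2800) · 2090 = 546012.5.
With the ceiling, 508 units are sold at 2574 (assume they go to the highest-value buyers). The demand price at q = 508 is 3195.5, so CS = ½ · [(3322.5 - 2574) + (3195.5 - 2574)] · 508 = 347980.
Change in consumer surplus = 347980 - 546012.5 = -198032.5.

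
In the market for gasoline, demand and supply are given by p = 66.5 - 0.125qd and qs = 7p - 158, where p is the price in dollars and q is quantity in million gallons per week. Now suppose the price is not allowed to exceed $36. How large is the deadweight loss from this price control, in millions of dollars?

Rearranging demand gives qd = 532 - 8p. Equilibrium: 532 - 8p = 7p - 158, so 690 = 15p and p* = 46, q* = 164.
Since 36 < 46, the ceiling is binding.
At p = 36: qd = 532 - 8·36 = 244 and qs = 7·36 - 158 = 94.
Quantity traded falls to 94. At q = 94 the demand price is (532 - 94)/8 = 54.75 and the supply price is (158 + 94)/7 = 36.
Deadweight loss = ½ · (54.75 - 36) · (164 - 94) = ½ · 18.75 · 70 = 656.25.

656.25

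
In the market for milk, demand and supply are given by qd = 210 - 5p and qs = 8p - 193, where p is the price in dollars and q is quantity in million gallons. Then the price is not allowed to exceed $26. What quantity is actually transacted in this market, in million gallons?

Setting quantity demanded equal to quantity supplied, 210 - 5p = 8p - 193, gives p* = 31 and q* = 55.
Because the ceiling (26) lies below the market-clearing price, it is binding.
At p = 26: qd = 210 - 5·26 = 80 and qs = 8·26 - 193 = 15.
The quantity actually transacted is the short side, supply: 15.

15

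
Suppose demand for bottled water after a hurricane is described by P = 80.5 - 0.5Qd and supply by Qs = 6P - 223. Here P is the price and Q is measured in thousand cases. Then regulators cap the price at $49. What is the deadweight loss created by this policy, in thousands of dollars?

0

Rearranging demand gives Qd = 161 - 2P. In a free market, 161 - 2P = 6P - 223 gives the equilibrium P* = 48, Q* = 65.
The ceiling of 49 is above the equilibrium price 48, so it is not binding; the market clears at P* = 48, Q* = 65.
Since the control does not bind, no trades are prevented and deadweight loss is zero.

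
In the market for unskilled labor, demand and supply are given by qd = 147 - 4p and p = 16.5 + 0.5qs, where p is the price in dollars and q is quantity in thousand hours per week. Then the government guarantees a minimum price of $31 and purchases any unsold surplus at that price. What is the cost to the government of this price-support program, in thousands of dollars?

186

Rearranging supply gives qs = 2p - 33. In a free market, 147 - 4p = 2p - 33 gives the equilibrium p* = 30, q* = 27.
Because the floor (31) lies above the market-clearing price, it is binding.
At p = 31: qd = 147 - 4·31 = 23 and qs = 2·31 - 33 = 29.
Surplus = qs - qd = 6.
Government expenditure = surplus × support price = 6 × 31 = 186.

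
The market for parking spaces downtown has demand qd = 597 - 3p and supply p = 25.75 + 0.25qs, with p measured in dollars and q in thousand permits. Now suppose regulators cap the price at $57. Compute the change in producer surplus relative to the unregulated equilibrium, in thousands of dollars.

Rearranging supply gives qs = 4p - 103. Setting quantity demanded equal to quantity supplied, 597 - 3p = 4p - 103, gives p* = 100 and q* = 297.
The ceiling of 57 is below the equilibrium price 100, so it binds.
At p = 57: qd = 597 - 3·57 = 426 and qs = 4·57 - 103 = 125.
Producer surplus without the control is ½ · (100 - 25.75) · 297 = 11026.125.
With the ceiling, producers sell 125 units at 57, so PS = ½ · (57 - 25.75) · 125 = 1953.125.
Change in producer surplus = 1953.125 - 11026.125 = -9073.

-9073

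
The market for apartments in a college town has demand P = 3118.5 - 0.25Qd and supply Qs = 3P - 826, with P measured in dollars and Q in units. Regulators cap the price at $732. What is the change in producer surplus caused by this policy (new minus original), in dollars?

-3646496

Rearranging demand gives Qd = 12474 - 4P. Equilibrium: 12474 - 4P = 3P - 826, so 13300 = 7P and P* = 1900, Q* = 4874.
Because the ceiling (732) lies below the market-clearing price, it is binding.
At P = 732: Qd = 12474 - 4·732 = 9546 and Qs = 3·732 - 826 = 1370.
Producer surplus without the control is ½ · (1900 - 826/3) · 4874 = 11877938/3.
With the ceiling, producers sell 1370 units at 732, so PS = ½ · (732 - 826/3) · 1370 = 938450/3.
Change in producer surplus = 938450/3 - 11877938/3 = -3646496.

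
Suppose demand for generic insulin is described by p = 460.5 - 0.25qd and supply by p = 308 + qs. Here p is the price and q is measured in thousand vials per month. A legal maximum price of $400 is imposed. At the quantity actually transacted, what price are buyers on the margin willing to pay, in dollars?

437.5

Rearranging demand gives qd = 1842 - 4p; rearranging supply gives qs = p - 308. In a free market, 1842 - 4p = p - 308 gives the equilibrium p* = 430, q* = 122.
The ceiling of 400 is below the equilibrium price 430, so it binds.
At p = 400: qd = 1842 - 4·400 = 242 and qs = 400 - 308 = 92.
Only 92 units reach the market. On the demand curve, the marginal buyer's willingness to pay at q = 92 is (1842 - 92)/4 = 437.5.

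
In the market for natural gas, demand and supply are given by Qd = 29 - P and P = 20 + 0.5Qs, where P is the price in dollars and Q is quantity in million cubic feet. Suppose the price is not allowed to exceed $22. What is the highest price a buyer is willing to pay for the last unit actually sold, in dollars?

25

Rearranging supply gives Qs = 2P - 40. Without the control the market clears where 29 - P = 2P - 40, i.e. P* = 23 and Q* = 6.
Since 22 < 23, the ceiling is binding.
At P = 22: Qd = 29 - 22 = 7 and Qs = 2·22 - 40 = 4.
Only 4 units reach the market. On the demand curve, the marginal buyer's willingness to pay at Q = 4 is (29 - 4) = 25.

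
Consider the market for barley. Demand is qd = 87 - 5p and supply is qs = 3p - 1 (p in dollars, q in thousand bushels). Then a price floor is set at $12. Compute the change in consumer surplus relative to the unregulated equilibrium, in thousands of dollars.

-29.5

Without the control the market clears where 87 - 5p = 3p - 1, i.e. p* = 11 and q* = 32.
Because the floor (12) lies above the market-clearing price, it is binding.
At p = 12: qd = 87 - 5·12 = 27 and qs = 3·12 - 1 = 35.
Consumer surplus without the control is ½ · (17.4 - 11) · 32 = 102.4.
With the floor, consumers buy 27 units at 12, so CS = ½ · (17.4 - 12) · 27 = 72.9.
Change in consumer surplus = 72.9 - 102.4 = -29.5.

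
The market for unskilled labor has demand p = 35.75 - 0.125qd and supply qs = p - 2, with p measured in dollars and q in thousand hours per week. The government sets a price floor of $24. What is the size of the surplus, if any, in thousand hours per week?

Rearranging demand gives qd = 286 - 8p. Without the control the market clears where 286 - 8p = p - 2, i.e. p* = 32 and q* = 30.
The floor of 24 is below the equilibrium price 32, so it is not binding; the market clears at p* = 32, q* = 30.
Since the control does not bind, there is no surplus.

0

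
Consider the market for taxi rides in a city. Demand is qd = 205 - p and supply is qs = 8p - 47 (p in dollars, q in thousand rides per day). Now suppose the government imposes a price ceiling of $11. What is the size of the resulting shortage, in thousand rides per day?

Setting quantity demanded equal to quantity supplied, 205 - p = 8p - 47, gives p* = 28 and q* = 177.
Because the ceiling (11) lies below the market-clearing price, it is binding.
At p = 11: qd = 205 - 11 = 194 and qs = 8·11 - 47 = 41.
Shortage = qd - qs = 194 - 41 = 153.

153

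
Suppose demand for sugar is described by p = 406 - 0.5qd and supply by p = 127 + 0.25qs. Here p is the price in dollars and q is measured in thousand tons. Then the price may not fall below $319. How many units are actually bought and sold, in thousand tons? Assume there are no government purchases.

174

Rearranging demand gives qd = 812 - 2p; rearranging supply gives qs = 4p - 508. Setting quantity demanded equal to quantity supplied, 812 - 2p = 4p - 508, gives p* = 220 and q* = 372.
Because the floor (319) lies above the market-clearing price, it is binding.
At p = 319: qd = 812 - 2·319 = 174 and qs = 4·319 - 508 = 768.
The quantity actually transacted is the short side, demand: 174.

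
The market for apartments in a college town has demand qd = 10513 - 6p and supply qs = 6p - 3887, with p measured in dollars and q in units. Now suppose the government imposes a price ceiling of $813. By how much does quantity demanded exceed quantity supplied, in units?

4644

In a free market, 10513 - 6p = 6p - 3887 gives the equilibrium p* = 1200, q* = 3313.
Because the ceiling (813) lies below the market-clearing price, it is binding.
At p = 813: qd = 10513 - 6·813 = 5635 and qs = 6·813 - 3887 = 991.
Shortage = qd - qs = 5635 - 991 = 4644.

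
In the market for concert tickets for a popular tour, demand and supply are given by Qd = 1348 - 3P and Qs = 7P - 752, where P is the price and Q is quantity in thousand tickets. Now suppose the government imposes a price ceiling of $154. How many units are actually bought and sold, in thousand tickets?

326

Setting quantity demanded equal to quantity supplied, 1348 - 3P = 7P - 752, gives P* = 210 and Q* = 718.
Because the ceiling (154) lies below the market-clearing price, it is binding.
At P = 154: Qd = 1348 - 3·154 = 886 and Qs = 7·154 - 752 = 326.
The quantity actually transacted is the short side, supply: 326.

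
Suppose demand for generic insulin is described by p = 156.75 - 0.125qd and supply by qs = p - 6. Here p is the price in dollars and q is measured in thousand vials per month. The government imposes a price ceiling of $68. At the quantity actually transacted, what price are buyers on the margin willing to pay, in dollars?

Rearranging demand gives qd = 1254 - 8p. In a free market, 1254 - 8p = p - 6 gives the equilibrium p* = 140, q* = 134.
Because the ceiling (68) lies below the market-clearing price, it is binding.
At p = 68: qd = 1254 - 8·68 = 710 and qs = 68 - 6 = 62.
Only 62 units reach the market. On the demand curve, the marginal buyer's willingness to pay at q = 62 is (1254 - 62)/8 = 149.

149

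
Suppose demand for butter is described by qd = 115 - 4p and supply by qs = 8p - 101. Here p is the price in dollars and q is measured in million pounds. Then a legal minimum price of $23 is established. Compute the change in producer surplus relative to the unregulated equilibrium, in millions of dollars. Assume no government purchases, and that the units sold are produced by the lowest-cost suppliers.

90

Equilibrium: 115 - 4p = 8p - 101, so 216 = 12p and p* = 18, q* = 43.
Because the floor (23) lies above the market-clearing price, it is binding.
At p = 23: qd = 115 - 4·23 = 23 and qs = 8·23 - 101 = 83.
Producer surplus without the control is ½ · (18 - 12.625) · 43 = 115.5625.
With the floor, 23 units are sold at 23. The supply price at q = 23 is 15.5, so PS = ½ · [(23 - 12.625) + (23 - 15.5)] · 23 = 205.5625.
Change in producer surplus = 205.5625 - 115.5625 = 90.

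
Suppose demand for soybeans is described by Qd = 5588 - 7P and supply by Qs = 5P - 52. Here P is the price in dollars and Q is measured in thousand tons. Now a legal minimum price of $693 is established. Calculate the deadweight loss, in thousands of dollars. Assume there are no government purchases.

In a free market, 5588 - 7P = 5P - 52 gives the equilibrium P* = 470, Q* = 2298.
The floor of 693 is above the equilibrium price 470, so it binds.
At P = 693: Qd = 5588 - 7·693 = 737 and Qs = 5·693 - 52 = 3413.
Quantity traded falls to 737. At Q = 737 the demand price is (5588 - 737)/7 = 693 and the supply price is (52 + 737)/5 = 157.8.
Deadweight loss = ½ · (693 - 157.8) · (2298 - 737) = ½ · 535.2 · 1561 = 417723.6.

417723.6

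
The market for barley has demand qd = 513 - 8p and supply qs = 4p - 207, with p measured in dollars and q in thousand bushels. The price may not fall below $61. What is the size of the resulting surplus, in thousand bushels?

12

In a free market, 513 - 8p = 4p - 207 gives the equilibrium p* = 60, q* = 33.
The floor of 61 is above the equilibrium price 60, so it binds.
At p = 61: qd = 513 - 8·61 = 25 and qs = 4·61 - 207 = 37.
Surplus = qs - qd = 37 - 25 = 12.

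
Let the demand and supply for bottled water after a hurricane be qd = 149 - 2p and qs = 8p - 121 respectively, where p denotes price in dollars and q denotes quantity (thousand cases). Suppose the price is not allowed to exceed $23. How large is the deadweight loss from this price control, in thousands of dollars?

320

Without the control the market clears where 149 - 2p = 8p - 121, i.e. p* = 27 and q* = 95.
Because the ceiling (23) lies below the market-clearing price, it is binding.
At p = 23: qd = 149 - 2·23 = 103 and qs = 8·23 - 121 = 63.
Quantity traded falls to 63. At q = 63 the demand price is (149 - 63)/2 = 43 and the supply price is (121 + 63)/8 = 23.
Deadweight loss = ½ · (43 - 23) · (95 - 63) = ½ · 20 · 32 = 320.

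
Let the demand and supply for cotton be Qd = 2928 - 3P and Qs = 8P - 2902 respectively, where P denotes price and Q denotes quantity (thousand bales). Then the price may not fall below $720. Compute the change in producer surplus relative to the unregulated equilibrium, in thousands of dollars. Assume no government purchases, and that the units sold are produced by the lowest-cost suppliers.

In a free market, 2928 - 3P = 8P - 2902 gives the equilibrium P* = 530, Q* = 1338.
Since 720 > 530, the floor is binding.
At P = 720: Qd = 2928 - 3·720 = 768 and Qs = 8·720 - 2902 = 2858.
Producer surplus without the control is ½ · (530 - 362.75) · 1338 = 111890.25.
With the floor, 768 units are sold at 720. The supply price at Q = 768 is 458.75, so PS = ½ · [(720 - 362.75) + (720 - 458.75)] · 768 = 237504.
Change in producer surplus = 237504 - 111890.25 = 125613.75.

125613.75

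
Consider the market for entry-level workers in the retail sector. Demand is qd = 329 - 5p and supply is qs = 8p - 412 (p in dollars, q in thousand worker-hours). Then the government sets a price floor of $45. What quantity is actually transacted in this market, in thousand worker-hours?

44

Equilibrium: 329 - 5p = 8p - 412, so 741 = 13p and p* = 57, q* = 44.
The floor of 45 is below the equilibrium price 57, so it is not binding; the market clears at p* = 57, q* = 44.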